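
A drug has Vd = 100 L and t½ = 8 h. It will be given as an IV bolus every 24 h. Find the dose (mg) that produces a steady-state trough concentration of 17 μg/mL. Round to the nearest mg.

τ/t½ = 24/8 ≈ 3, so f = (1/2)^(24/8) ≈ 0.125000.
Cmin,ss = (D/Vd)·f/(1−f), so D = Cmin,ss·Vd·(1−f)/f.
D = 17 × 100 × (1−f)/f ≈ 17 × 100 × 7.00000 ≈ 11900.00 mg.

11900 mg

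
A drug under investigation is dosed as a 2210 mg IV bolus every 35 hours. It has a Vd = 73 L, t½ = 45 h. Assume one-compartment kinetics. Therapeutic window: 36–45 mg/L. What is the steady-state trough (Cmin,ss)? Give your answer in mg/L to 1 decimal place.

τ/t½ = 35/45 ≈ 0.77778, so fraction remaining f = (1/2)^(35/45) ≈ 0.5833.
Single-dose peak C₀ = D/Vd = 2210/73 ≈ 30.274 mg/L.
Steady-state trough Cmin,ss = C₀·f/(1−f) ≈ 30.274 × 0.5833/0.4167 ≈ 42.378 mg/L.
Trough 42.4 mg/L vs MEC 36 mg/L: adequate.

42.4 mg/L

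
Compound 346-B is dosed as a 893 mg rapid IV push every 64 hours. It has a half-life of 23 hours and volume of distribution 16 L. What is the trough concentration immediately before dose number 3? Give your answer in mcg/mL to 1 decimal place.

f = (1/2)^(τ/t½) = (1/2)^(64/23) ≈ 0.1453.
C₀ = D/Vd = 893/16 ≈ 55.812 mcg/mL.
Before the 3rd dose, 2 doses have been given. Superposition: Cmin = C₀·(f + f²).
≈ 55.812 × (0.1453 + 0.0211) ≈ 55.812 × 0.1664 ≈ 9.287 mcg/mL.

9.3 mcg/mL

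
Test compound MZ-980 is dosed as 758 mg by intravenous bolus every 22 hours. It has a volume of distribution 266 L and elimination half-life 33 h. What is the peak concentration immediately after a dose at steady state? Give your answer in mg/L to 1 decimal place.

7.7 mg/L

τ/t½ = 22/33 ≈ 0.66667, so fraction remaining f = (1/2)^(22/33) ≈ 0.6300.
Accumulation ratio R = 1/(1 − f) ≈ 1/0.3700 ≈ 2.7027.
Each bolus raises the concentration by D/Vd = 758/266 ≈ 2.850 mg/L.
Steady-state peak Cmax,ss = C₀·R ≈ 2.850 × 2.7027 ≈ 7.703 mg/L.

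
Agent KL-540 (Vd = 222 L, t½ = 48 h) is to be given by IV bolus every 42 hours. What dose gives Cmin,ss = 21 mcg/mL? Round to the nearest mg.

3888 mg

τ/t½ = 42/48 ≈ 0.875, so f = (1/2)^(42/48) ≈ 0.545254.
Cmin,ss = (D/Vd)·f/(1−f), so D = Cmin,ss·Vd·(1−f)/f.
D = 21 × 222 × (1−f)/f ≈ 21 × 222 × 0.83401 ≈ 3888.15 mg.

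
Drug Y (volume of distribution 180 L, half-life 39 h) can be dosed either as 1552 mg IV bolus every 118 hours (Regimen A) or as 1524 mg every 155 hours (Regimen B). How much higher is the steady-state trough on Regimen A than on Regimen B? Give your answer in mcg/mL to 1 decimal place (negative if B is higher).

Regimen A: f = (1/2)^(118/39) ≈ 0.1228; Cmin,ss = (1552/180)·f/(1−f) ≈ 1.207 mcg/mL.
Regimen B: f = (1/2)^(155/39) ≈ 0.0636; Cmin,ss = (1524/180)·f/(1−f) ≈ 0.575 mcg/mL.
Difference ≈ 1.207 − 0.575 ≈ 0.632 mcg/mL.

0.6 mcg/mL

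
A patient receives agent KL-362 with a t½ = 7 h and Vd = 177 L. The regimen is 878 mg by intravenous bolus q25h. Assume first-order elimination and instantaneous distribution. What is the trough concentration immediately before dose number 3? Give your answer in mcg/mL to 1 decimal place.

f = (1/2)^(τ/t½) = (1/2)^(25/7) ≈ 0.0841.
C₀ = D/Vd = 878/177 ≈ 4.960 mcg/mL.
Before the 3rd dose, 2 doses have been given. Superposition: Cmin = C₀·(f + f²).
≈ 4.960 × (0.0841 + 0.0071) ≈ 4.960 × 0.0912 ≈ 0.452 mcg/mL.

0.5 mcg/mL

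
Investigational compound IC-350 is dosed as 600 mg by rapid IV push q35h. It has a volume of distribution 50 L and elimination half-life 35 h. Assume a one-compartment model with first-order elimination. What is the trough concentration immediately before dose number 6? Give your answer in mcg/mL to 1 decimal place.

11.6 mcg/mL

f = (1/2)^(τ/t½) = (1/2)^(35/35) ≈ 0.5000.
C₀ = D/Vd = 600/50 ≈ 12.000 mcg/mL.
Before the 6th dose, 5 doses have been given. Superposition: Cmin = C₀·(f + f² + … + f^5).
≈ 12.000 × (0.5000 + 0.2500 + 0.1250 + 0.0625 + 0.0313) ≈ 12.000 × 0.9688 ≈ 11.626 mcg/mL.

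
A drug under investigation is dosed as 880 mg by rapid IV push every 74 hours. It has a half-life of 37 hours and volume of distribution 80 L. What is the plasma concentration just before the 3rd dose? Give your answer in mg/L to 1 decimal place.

f = (1/2)^(τ/t½) = (1/2)^(74/37) ≈ 0.2500.
C₀ = D/Vd = 880/80 ≈ 11.000 mg/L.
Before the 3rd dose, 2 doses have been given. Superposition: Cmin = C₀·(f + f²).
≈ 11.000 × (0.2500 + 0.0625) ≈ 11.000 × 0.3125 ≈ 3.438 mg/L.

3.4 mg/L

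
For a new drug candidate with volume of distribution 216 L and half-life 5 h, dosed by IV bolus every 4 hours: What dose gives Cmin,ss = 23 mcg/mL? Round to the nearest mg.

τ/t½ = 4/5 ≈ 0.8, so f = (1/2)^(4/5) ≈ 0.574349.
Cmin,ss = (D/Vd)·f/(1−f), so D = Cmin,ss·Vd·(1−f)/f.
D = 23 × 216 × (1−f)/f ≈ 23 × 216 × 0.74110 ≈ 3681.78 mg.

3682 mg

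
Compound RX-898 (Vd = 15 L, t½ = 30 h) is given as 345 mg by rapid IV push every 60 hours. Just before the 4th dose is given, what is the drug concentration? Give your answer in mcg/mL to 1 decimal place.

f = (1/2)^(τ/t½) = (1/2)^(60/30) ≈ 0.2500.
C₀ = D/Vd = 345/15 ≈ 23.000 mcg/mL.
Before the 4th dose, 3 doses have been given. Superposition: Cmin = C₀·(f + f² + … + f^3).
≈ 23.000 × (0.2500 + 0.0625 + 0.0156) ≈ 23.000 × 0.3281 ≈ 7.546 mcg/mL.

7.5 mcg/mL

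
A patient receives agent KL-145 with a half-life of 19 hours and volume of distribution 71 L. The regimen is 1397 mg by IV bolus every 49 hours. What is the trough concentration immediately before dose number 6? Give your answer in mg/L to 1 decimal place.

4.0 mg/L

f = (1/2)^(τ/t½) = (1/2)^(49/19) ≈ 0.1674.
C₀ = D/Vd = 1397/71 ≈ 19.676 mg/L.
Before the 6th dose, 5 doses have been given. Superposition: Cmin = C₀·(f + f² + … + f^5).
≈ 19.676 × (0.1674 + 0.0280 + 0.0047 + 0.0008 + 0.0001) ≈ 19.676 × 0.2010 ≈ 3.955 mg/L.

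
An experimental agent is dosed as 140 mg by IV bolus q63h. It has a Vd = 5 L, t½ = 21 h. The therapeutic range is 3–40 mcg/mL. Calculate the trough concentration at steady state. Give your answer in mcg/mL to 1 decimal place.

τ = 63 h = 3 half-lives, so f = (1/2)^3 = 0.125.
At steady state, R = 1/(1 − 0.125) = 8/7.
Single-dose peak C₀ = D/Vd = 140/5 = 28 mcg/mL.
Steady-state peak Cmax,ss = C₀·R = 28 × 8/7 ≈ 32.000 mcg/mL.
Steady-state trough Cmin,ss = Cmax,ss·f ≈ 32.000 × 0.125 ≈ 4.000 mcg/mL.
Trough 4.0 mcg/mL vs MEC 3 mcg/mL: adequate.

4.0 mcg/mL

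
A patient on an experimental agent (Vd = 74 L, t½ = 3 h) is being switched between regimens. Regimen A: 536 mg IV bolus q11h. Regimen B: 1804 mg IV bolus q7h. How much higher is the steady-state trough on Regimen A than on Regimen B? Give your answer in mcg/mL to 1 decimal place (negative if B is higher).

Regimen A: f = (1/2)^(11/3) ≈ 0.0787; Cmin,ss = (536/74)·f/(1−f) ≈ 0.619 mcg/mL.
Regimen B: f = (1/2)^(7/3) ≈ 0.1984; Cmin,ss = (1804/74)·f/(1−f) ≈ 6.034 mcg/mL.
Difference ≈ 0.619 − 6.034 ≈ -5.415 mcg/mL.

-5.4 mcg/mL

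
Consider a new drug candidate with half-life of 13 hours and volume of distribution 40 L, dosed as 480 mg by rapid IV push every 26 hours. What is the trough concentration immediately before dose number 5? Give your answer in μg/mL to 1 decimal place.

f = (1/2)^(τ/t½) = (1/2)^(26/13) ≈ 0.2500.
C₀ = D/Vd = 480/40 ≈ 12.000 μg/mL.
Before the 5th dose, 4 doses have been given. Superposition: Cmin = C₀·(f + f² + … + f^4).
≈ 12.000 × (0.2500 + 0.0625 + 0.0156 + 0.0039) ≈ 12.000 × 0.3320 ≈ 3.984 μg/mL.

4.0 μg/mL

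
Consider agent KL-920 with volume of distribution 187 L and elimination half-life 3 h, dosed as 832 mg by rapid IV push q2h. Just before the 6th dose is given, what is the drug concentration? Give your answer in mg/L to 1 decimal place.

f = (1/2)^(τ/t½) = (1/2)^(2/3) ≈ 0.6300.
C₀ = D/Vd = 832/187 ≈ 4.449 mg/L.
Before the 6th dose, 5 doses have been given. Superposition: Cmin = C₀·(f + f² + … + f^5).
≈ 4.449 × (0.6300 + 0.3969 + 0.2500 + 0.1575 + 0.0992) ≈ 4.449 × 1.5336 ≈ 6.823 mg/L.

6.8 mg/L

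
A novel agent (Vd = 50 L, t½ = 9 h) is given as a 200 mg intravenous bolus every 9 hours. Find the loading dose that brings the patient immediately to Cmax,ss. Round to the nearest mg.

400 mg

f = (1/2)^(9/9) ≈ 0.500000; accumulation ratio R = 1/(1−f) ≈ 2.00000.
Loading dose to hit Cmax,ss on first dose: D_load = D_maint·R ≈ 200 × 2.00000 ≈ 400.00 mg.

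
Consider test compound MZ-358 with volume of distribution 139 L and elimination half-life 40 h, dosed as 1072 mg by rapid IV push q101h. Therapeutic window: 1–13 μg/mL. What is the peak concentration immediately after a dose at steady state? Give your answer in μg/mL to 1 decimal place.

Over one 101-h interval, 101/40 ≈ 2.525 half-lives elapse, leaving f ≈ 0.1737 of each dose.
At steady state, accumulation factor R = 1/(1 − e^(−kτ)) ≈ 1.2102.
Single-dose peak C₀ = D/Vd = 1072/139 ≈ 7.712 μg/mL.
Steady-state peak Cmax,ss = C₀·R ≈ 7.712 × 1.2102 ≈ 9.333 μg/mL.
Peak 9.3 μg/mL vs MTC 13 μg/mL: below toxic threshold.

9.3 μg/mL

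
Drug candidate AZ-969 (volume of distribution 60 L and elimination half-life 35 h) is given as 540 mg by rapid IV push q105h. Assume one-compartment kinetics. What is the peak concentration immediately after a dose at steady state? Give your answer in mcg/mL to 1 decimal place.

The dosing interval is 3 half-lives, so f = 2^(−3) = 0.125.
Accumulation ratio R = 1/(1 − f) = 1/0.875 = 8/7.
Single-dose peak C₀ = D/Vd = 540/60 = 9 mcg/mL.
Steady-state peak Cmax,ss = C₀·R = 9 × 8/7 ≈ 10.286 mcg/mL.

10.3 mcg/mL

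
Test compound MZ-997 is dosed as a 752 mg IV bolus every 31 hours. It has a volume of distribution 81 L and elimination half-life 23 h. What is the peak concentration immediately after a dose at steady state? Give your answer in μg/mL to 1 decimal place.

15.3 μg/mL

τ/t½ = 31/23 ≈ 1.3478, so fraction remaining f = (1/2)^(31/23) ≈ 0.3929.
Accumulation ratio R = 1/(1 − f) ≈ 1/0.6071 ≈ 1.6472.
Each bolus raises the concentration by D/Vd = 752/81 ≈ 9.284 μg/mL.
Steady-state peak Cmax,ss = C₀·R ≈ 9.284 × 1.6472 ≈ 15.293 μg/mL.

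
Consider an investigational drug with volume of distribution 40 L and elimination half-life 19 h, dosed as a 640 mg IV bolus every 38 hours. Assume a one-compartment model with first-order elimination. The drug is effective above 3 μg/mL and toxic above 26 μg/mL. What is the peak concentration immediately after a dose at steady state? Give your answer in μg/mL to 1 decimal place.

The dosing interval is 2 half-lives, so f = 2^(−2) = 0.25.
At steady state, R = 1/(1 − 0.25) = 4/3.
Single-dose peak C₀ = D/Vd = 640/40 = 16 μg/mL.
Steady-state peak Cmax,ss = C₀·R = 16 × 4/3 ≈ 21.333 μg/mL.
Peak 21.3 μg/mL vs MTC 26 μg/mL: below toxic threshold.

21.3 μg/mL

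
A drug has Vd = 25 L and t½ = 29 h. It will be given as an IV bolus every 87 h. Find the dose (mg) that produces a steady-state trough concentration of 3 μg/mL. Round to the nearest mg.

525 mg

τ/t½ = 87/29 ≈ 3, so f = (1/2)^(87/29) ≈ 0.125000.
Cmin,ss = (D/Vd)·f/(1−f), so D = Cmin,ss·Vd·(1−f)/f.
D = 3 × 25 × (1−f)/f ≈ 3 × 25 × 7.00000 ≈ 525.00 mg.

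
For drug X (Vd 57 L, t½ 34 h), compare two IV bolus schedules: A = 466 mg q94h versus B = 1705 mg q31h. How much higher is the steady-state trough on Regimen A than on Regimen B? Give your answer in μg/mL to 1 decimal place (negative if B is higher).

-32.5 μg/mL

Regimen A: f = (1/2)^(94/34) ≈ 0.1471; Cmin,ss = (466/57)·f/(1−f) ≈ 1.410 μg/mL.
Regimen B: f = (1/2)^(31/34) ≈ 0.5315; Cmin,ss = (1705/57)·f/(1−f) ≈ 33.935 μg/mL.
Difference ≈ 1.410 − 33.935 ≈ -32.525 μg/mL.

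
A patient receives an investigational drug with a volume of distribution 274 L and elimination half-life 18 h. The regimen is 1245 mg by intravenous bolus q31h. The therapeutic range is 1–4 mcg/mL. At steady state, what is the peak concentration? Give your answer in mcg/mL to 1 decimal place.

6.5 mcg/mL

k = ln2/t½ = ln2/18 ≈ 0.038508 h⁻¹; fraction remaining f = e^(−kτ) = e^(−0.038508×31) ≈ 0.3031.
At steady state, accumulation factor R = 1/(1 − e^(−kτ)) ≈ 1.4349.
Each bolus raises the concentration by D/Vd = 1245/274 ≈ 4.544 mcg/mL.
Steady-state peak Cmax,ss = C₀·R ≈ 4.544 × 1.4349 ≈ 6.520 mcg/mL.
Peak 6.5 mcg/mL vs MTC 4 mcg/mL: exceeds toxic threshold.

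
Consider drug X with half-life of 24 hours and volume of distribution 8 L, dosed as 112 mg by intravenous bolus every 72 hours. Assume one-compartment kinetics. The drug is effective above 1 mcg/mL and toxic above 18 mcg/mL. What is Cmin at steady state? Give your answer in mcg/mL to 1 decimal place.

2.0 mcg/mL

The dosing interval is 3 half-lives, so f = 2^(−3) = 0.125.
Accumulation ratio R = 1/(1 − f) = 1/0.875 = 8/7.
Single-dose peak C₀ = D/Vd = 112/8 = 14 mcg/mL.
Steady-state peak Cmax,ss = C₀·R = 14 × 8/7 ≈ 16.000 mcg/mL.
Steady-state trough Cmin,ss = Cmax,ss·f ≈ 16.000 × 0.125 ≈ 2.000 mcg/mL.
Trough 2.0 mcg/mL vs MEC 1 mcg/mL: adequate.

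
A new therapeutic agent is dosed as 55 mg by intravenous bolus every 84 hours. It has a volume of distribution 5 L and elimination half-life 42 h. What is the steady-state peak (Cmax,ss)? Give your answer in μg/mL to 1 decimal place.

14.7 μg/mL

τ = 84 h = 2 half-lives, so f = (1/2)^2 = 0.25.
Accumulation ratio R = 1/(1 − f) = 1/0.75 = 4/3.
Single-dose peak C₀ = D/Vd = 55/5 = 11 μg/mL.
Steady-state peak Cmax,ss = C₀·R = 11 × 4/3 ≈ 14.667 μg/mL.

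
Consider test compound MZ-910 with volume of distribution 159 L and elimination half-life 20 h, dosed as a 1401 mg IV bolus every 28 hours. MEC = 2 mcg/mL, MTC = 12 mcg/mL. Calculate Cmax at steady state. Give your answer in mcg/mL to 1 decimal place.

14.2 mcg/mL

Over one 28-h interval, 28/20 ≈ 1.4 half-lives elapse, leaving f ≈ 0.3789 of each dose.
At steady state, accumulation factor R = 1/(1 − e^(−kτ)) ≈ 1.6100.
Each bolus raises the concentration by D/Vd = 1401/159 ≈ 8.811 mcg/mL.
Steady-state peak Cmax,ss = C₀·R ≈ 8.811 × 1.6100 ≈ 14.186 mcg/mL.
Peak 14.2 mcg/mL vs MTC 12 mcg/mL: exceeds toxic threshold.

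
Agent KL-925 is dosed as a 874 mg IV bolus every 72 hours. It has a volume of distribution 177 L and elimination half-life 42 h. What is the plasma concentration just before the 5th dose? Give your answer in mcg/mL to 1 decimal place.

2.1 mcg/mL

f = (1/2)^(τ/t½) = (1/2)^(72/42) ≈ 0.3048.
C₀ = D/Vd = 874/177 ≈ 4.938 mcg/mL.
Before the 5th dose, 4 doses have been given. Superposition: Cmin = C₀·(f + f² + … + f^4).
≈ 4.938 × (0.3048 + 0.0929 + 0.0283 + 0.0086) ≈ 4.938 × 0.4346 ≈ 2.146 mcg/mL.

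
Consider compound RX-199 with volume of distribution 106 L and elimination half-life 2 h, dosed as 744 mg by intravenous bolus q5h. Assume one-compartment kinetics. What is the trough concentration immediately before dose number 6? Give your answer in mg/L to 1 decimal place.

1.5 mg/L

f = (1/2)^(τ/t½) = (1/2)^(5/2) ≈ 0.1768.
C₀ = D/Vd = 744/106 ≈ 7.019 mg/L.
Before the 6th dose, 5 doses have been given. Superposition: Cmin = C₀·(f + f² + … + f^5).
≈ 7.019 × (0.1768 + 0.0313 + 0.0055 + 0.0010 + 0.0002) ≈ 7.019 × 0.2148 ≈ 1.508 mg/L.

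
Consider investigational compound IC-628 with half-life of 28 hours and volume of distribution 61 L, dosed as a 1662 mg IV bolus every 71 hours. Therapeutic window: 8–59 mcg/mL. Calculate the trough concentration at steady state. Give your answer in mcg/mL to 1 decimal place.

τ/t½ = 71/28 ≈ 2.5357, so fraction remaining f = (1/2)^(71/28) ≈ 0.1725.
At steady state, accumulation factor R = 1/(1 − e^(−kτ)) ≈ 1.2085.
Single-dose peak C₀ = D/Vd = 1662/61 ≈ 27.246 mcg/mL.
Steady-state peak Cmax,ss = C₀·R ≈ 27.246 × 1.2085 ≈ 32.927 mcg/mL.
One interval later, Cmin,ss = Cmax,ss·e^(−kτ) ≈ 32.927 × 0.1725 ≈ 5.680 mcg/mL.
Trough 5.7 mcg/mL vs MEC 8 mcg/mL: subtherapeutic.

5.7 mcg/mL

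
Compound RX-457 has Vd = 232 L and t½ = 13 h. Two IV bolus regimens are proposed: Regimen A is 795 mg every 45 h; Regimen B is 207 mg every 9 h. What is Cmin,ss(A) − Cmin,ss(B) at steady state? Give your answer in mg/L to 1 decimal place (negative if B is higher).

Regimen A: f = (1/2)^(45/13) ≈ 0.0908; Cmin,ss = (795/232)·f/(1−f) ≈ 0.342 mg/L.
Regimen B: f = (1/2)^(9/13) ≈ 0.6189; Cmin,ss = (207/232)·f/(1−f) ≈ 1.449 mg/L.
Difference ≈ 0.342 − 1.449 ≈ -1.107 mg/L.

-1.1 mg/L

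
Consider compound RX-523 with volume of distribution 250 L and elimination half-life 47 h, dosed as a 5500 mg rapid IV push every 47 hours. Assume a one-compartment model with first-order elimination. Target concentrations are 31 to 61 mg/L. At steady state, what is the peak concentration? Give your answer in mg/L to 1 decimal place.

44.0 mg/L

τ = 47 h = 1 half-life, so f = (1/2)^1 = 0.5.
At steady state, R = 1/(1 − 0.5) = 2/1.
Single-dose peak C₀ = D/Vd = 5500/250 = 22 mg/L.
Steady-state peak Cmax,ss = C₀·R = 22 × 2/1 ≈ 44.000 mg/L.
Peak 44.0 mg/L vs MTC 61 mg/L: below toxic threshold.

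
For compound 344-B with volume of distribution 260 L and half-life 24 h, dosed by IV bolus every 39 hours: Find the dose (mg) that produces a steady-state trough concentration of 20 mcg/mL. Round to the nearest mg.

10839 mg

τ/t½ = 39/24 ≈ 1.625, so f = (1/2)^(39/24) ≈ 0.324210.
Cmin,ss = (D/Vd)·f/(1−f), so D = Cmin,ss·Vd·(1−f)/f.
D = 20 × 260 × (1−f)/f ≈ 20 × 260 × 2.08442 ≈ 10838.98 mg.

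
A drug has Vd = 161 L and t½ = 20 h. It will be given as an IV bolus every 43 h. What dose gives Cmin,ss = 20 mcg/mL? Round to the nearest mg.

τ/t½ = 43/20 ≈ 2.15, so f = (1/2)^(43/20) ≈ 0.225313.
Cmin,ss = (D/Vd)·f/(1−f), so D = Cmin,ss·Vd·(1−f)/f.
D = 20 × 161 × (1−f)/f ≈ 20 × 161 × 3.43827 ≈ 11071.23 mg.

11071 mg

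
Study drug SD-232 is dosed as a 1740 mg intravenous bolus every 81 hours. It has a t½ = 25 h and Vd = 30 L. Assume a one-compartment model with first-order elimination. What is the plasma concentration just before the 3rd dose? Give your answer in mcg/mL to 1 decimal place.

6.8 mcg/mL

f = (1/2)^(τ/t½) = (1/2)^(81/25) ≈ 0.1058.
C₀ = D/Vd = 1740/30 ≈ 58.000 mcg/mL.
Before the 3rd dose, 2 doses have been given. Superposition: Cmin = C₀·(f + f²).
≈ 58.000 × (0.1058 + 0.0112) ≈ 58.000 × 0.1170 ≈ 6.786 mcg/mL.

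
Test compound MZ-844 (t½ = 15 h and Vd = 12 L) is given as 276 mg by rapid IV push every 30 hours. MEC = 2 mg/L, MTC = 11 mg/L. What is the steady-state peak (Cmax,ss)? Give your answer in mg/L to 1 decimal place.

30.7 mg/L

τ = 30 h = 2 half-lives, so f = (1/2)^2 = 0.25.
At steady state, R = 1/(1 − 0.25) = 4/3.
Single-dose peak C₀ = D/Vd = 276/12 = 23 mg/L.
Steady-state peak Cmax,ss = C₀·R = 23 × 4/3 ≈ 30.667 mg/L.
Peak 30.7 mg/L vs MTC 11 mg/L: exceeds toxic threshold.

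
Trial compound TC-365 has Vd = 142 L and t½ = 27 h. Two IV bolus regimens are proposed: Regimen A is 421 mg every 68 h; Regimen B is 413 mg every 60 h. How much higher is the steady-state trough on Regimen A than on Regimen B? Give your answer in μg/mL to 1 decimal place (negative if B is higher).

Regimen A: f = (1/2)^(68/27) ≈ 0.1745; Cmin,ss = (421/142)·f/(1−f) ≈ 0.627 μg/mL.
Regimen B: f = (1/2)^(60/27) ≈ 0.2143; Cmin,ss = (413/142)·f/(1−f) ≈ 0.793 μg/mL.
Difference ≈ 0.627 − 0.793 ≈ -0.166 μg/mL.

-0.2 μg/mL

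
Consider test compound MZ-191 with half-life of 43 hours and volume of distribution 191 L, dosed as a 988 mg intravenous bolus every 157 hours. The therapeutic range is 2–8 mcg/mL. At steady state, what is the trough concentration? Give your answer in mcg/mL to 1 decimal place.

0.4 mcg/mL

k = ln2/t½ = ln2/43 ≈ 0.016120 h⁻¹; fraction remaining f = e^(−kτ) = e^(−0.016120×157) ≈ 0.0796.
Accumulation ratio R = 1/(1 − f) ≈ 1/0.9204 ≈ 1.0865.
Each bolus raises the concentration by D/Vd = 988/191 ≈ 5.173 mcg/mL.
Cmax,ss = C₀/(1 − f) ≈ 5.173/0.9204 ≈ 5.620 mcg/mL.
One interval later, Cmin,ss = Cmax,ss·e^(−kτ) ≈ 5.620 × 0.0796 ≈ 0.447 mcg/mL.
Trough 0.4 mcg/mL vs MEC 2 mcg/mL: subtherapeutic.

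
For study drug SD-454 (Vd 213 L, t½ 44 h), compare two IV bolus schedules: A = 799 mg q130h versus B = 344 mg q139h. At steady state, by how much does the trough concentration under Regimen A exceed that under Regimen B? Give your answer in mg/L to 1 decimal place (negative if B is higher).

Regimen A: f = (1/2)^(130/44) ≈ 0.1290; Cmin,ss = (799/213)·f/(1−f) ≈ 0.556 mg/L.
Regimen B: f = (1/2)^(139/44) ≈ 0.1119; Cmin,ss = (344/213)·f/(1−f) ≈ 0.203 mg/L.
Difference ≈ 0.556 − 0.203 ≈ 0.353 mg/L.

0.4 mg/L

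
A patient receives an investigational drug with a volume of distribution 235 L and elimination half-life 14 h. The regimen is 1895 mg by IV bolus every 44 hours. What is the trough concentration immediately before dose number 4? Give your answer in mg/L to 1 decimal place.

1.0 mg/L

f = (1/2)^(τ/t½) = (1/2)^(44/14) ≈ 0.1132.
C₀ = D/Vd = 1895/235 ≈ 8.064 mg/L.
Before the 4th dose, 3 doses have been given. Superposition: Cmin = C₀·(f + f² + … + f^3).
≈ 8.064 × (0.1132 + 0.0128 + 0.0015) ≈ 8.064 × 0.1275 ≈ 1.028 mg/L.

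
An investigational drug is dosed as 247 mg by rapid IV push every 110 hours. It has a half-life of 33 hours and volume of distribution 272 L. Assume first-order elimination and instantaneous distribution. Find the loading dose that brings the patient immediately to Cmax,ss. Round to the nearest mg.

f = (1/2)^(110/33) ≈ 0.099213; accumulation ratio R = 1/(1−f) ≈ 1.11014.
Loading dose to hit Cmax,ss on first dose: D_load = D_maint·R ≈ 247 × 1.11014 ≈ 274.20 mg.

274 mg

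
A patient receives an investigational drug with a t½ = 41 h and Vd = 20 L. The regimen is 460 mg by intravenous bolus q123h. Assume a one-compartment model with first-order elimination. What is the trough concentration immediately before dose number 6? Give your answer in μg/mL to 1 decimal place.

f = (1/2)^(τ/t½) = (1/2)^(123/41) ≈ 0.1250.
C₀ = D/Vd = 460/20 ≈ 23.000 μg/mL.
Before the 6th dose, 5 doses have been given. Superposition: Cmin = C₀·(f + f² + … + f^5).
≈ 23.000 × (0.1250 + 0.0156 + 0.0020 + 0.0002 + 0.0000) ≈ 23.000 × 0.1428 ≈ 3.284 μg/mL.

3.3 μg/mL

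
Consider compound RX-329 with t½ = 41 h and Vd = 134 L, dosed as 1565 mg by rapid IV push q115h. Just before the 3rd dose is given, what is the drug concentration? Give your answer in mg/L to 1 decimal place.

f = (1/2)^(τ/t½) = (1/2)^(115/41) ≈ 0.1431.
C₀ = D/Vd = 1565/134 ≈ 11.679 mg/L.
Before the 3rd dose, 2 doses have been given. Superposition: Cmin = C₀·(f + f²).
≈ 11.679 × (0.1431 + 0.0205) ≈ 11.679 × 0.1636 ≈ 1.911 mg/L.

1.9 mg/L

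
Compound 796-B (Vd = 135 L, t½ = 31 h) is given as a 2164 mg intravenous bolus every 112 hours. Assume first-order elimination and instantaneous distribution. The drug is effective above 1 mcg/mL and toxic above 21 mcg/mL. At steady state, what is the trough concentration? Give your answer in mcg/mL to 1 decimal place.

τ/t½ = 112/31 ≈ 3.6129, so fraction remaining f = (1/2)^(112/31) ≈ 0.0817.
Accumulation ratio R = 1/(1 − f) ≈ 1/0.9183 ≈ 1.0890.
Each bolus raises the concentration by D/Vd = 2164/135 ≈ 16.030 mcg/mL.
Steady-state peak Cmax,ss = C₀·R ≈ 16.030 × 1.0890 ≈ 17.457 mcg/mL.
One interval later, Cmin,ss = Cmax,ss·e^(−kτ) ≈ 17.457 × 0.0817 ≈ 1.426 mcg/mL.
Trough 1.4 mcg/mL vs MEC 1 mcg/mL: adequate.

1.4 mcg/mL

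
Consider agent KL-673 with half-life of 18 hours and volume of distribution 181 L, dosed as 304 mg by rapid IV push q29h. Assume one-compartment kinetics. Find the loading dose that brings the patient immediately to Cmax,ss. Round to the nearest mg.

452 mg

f = (1/2)^(29/18) ≈ 0.327346; accumulation ratio R = 1/(1−f) ≈ 1.48665.
Loading dose to hit Cmax,ss on first dose: D_load = D_maint·R ≈ 304 × 1.48665 ≈ 451.94 mg.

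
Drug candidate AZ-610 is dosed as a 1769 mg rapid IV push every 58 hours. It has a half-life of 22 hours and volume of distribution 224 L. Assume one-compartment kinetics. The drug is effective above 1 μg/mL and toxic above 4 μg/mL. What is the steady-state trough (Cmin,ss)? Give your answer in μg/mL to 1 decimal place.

Over one 58-h interval, 58/22 ≈ 2.6364 half-lives elapse, leaving f ≈ 0.1608 of each dose.
Each bolus raises the concentration by D/Vd = 1769/224 ≈ 7.897 μg/mL.
Steady-state trough Cmin,ss = C₀·f/(1−f) ≈ 7.897 × 0.1608/0.8392 ≈ 1.513 μg/mL.
Trough 1.5 μg/mL vs MEC 1 μg/mL: adequate.

1.5 μg/mL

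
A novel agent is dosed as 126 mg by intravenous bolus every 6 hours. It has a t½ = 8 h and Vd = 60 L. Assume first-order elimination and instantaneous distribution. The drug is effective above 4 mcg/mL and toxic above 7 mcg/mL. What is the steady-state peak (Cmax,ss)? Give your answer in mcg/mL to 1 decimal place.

5.2 mcg/mL

Over one 6-h interval, 6/8 ≈ 0.75 half-lives elapse, leaving f ≈ 0.5946 of each dose.
At steady state, accumulation factor R = 1/(1 − e^(−kτ)) ≈ 2.4667.
Each bolus raises the concentration by D/Vd = 126/60 ≈ 2.100 mcg/mL.
Steady-state peak Cmax,ss = C₀·R ≈ 2.100 × 2.4667 ≈ 5.180 mcg/mL.
Peak 5.2 mcg/mL vs MTC 7 mcg/mL: below toxic threshold.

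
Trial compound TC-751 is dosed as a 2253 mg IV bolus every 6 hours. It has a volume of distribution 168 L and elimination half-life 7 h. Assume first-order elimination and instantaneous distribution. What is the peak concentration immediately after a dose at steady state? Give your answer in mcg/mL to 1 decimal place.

29.9 mcg/mL

k = ln2/t½ = ln2/7 ≈ 0.099021 h⁻¹; fraction remaining f = e^(−kτ) = e^(−0.099021×6) ≈ 0.5520.
At steady state, accumulation factor R = 1/(1 − e^(−kτ)) ≈ 2.2321.
Single-dose peak C₀ = D/Vd = 2253/168 ≈ 13.411 mcg/mL.
Steady-state peak Cmax,ss = C₀·R ≈ 13.411 × 2.2321 ≈ 29.935 mcg/mL.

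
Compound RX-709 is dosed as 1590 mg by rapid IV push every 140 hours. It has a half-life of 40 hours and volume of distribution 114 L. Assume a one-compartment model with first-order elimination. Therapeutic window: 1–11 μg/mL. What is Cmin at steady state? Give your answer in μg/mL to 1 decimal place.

1.4 μg/mL

τ/t½ = 140/40 ≈ 3.5, so fraction remaining f = (1/2)^(140/40) ≈ 0.0884.
Each bolus raises the concentration by D/Vd = 1590/114 ≈ 13.947 μg/mL.
Steady-state trough Cmin,ss = C₀·f/(1−f) ≈ 13.947 × 0.0884/0.9116 ≈ 1.352 μg/mL.
Trough 1.4 μg/mL vs MEC 1 μg/mL: adequate.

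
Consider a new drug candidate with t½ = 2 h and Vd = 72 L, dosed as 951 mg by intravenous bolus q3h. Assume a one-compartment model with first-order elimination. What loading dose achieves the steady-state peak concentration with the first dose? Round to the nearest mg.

f = (1/2)^(3/2) ≈ 0.353553; accumulation ratio R = 1/(1−f) ≈ 1.54692.
Loading dose to hit Cmax,ss on first dose: D_load = D_maint·R ≈ 951 × 1.54692 ≈ 1471.12 mg.

1471 mg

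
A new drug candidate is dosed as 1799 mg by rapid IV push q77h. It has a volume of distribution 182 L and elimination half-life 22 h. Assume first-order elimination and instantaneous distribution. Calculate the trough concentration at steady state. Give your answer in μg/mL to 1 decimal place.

k = ln2/t½ = ln2/22 ≈ 0.031507 h⁻¹; fraction remaining f = e^(−kτ) = e^(−0.031507×77) ≈ 0.0884.
Single-dose peak C₀ = D/Vd = 1799/182 ≈ 9.885 μg/mL.
Steady-state trough Cmin,ss = C₀·f/(1−f) ≈ 9.885 × 0.0884/0.9116 ≈ 0.959 μg/mL.

1.0 μg/mL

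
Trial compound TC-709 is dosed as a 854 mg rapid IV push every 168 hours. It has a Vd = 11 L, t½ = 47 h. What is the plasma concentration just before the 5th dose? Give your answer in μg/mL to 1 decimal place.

f = (1/2)^(τ/t½) = (1/2)^(168/47) ≈ 0.0839.
C₀ = D/Vd = 854/11 ≈ 77.636 μg/mL.
Before the 5th dose, 4 doses have been given. Superposition: Cmin = C₀·(f + f² + … + f^4).
≈ 77.636 × (0.0839 + 0.0070 + 0.0006 + 0.0000) ≈ 77.636 × 0.0915 ≈ 7.104 μg/mL.

7.1 μg/mL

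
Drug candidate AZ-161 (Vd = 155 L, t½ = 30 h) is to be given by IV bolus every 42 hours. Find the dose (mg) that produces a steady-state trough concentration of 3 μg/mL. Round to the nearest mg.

762 mg

τ/t½ = 42/30 ≈ 1.4, so f = (1/2)^(42/30) ≈ 0.378929.
Cmin,ss = (D/Vd)·f/(1−f), so D = Cmin,ss·Vd·(1−f)/f.
D = 3 × 155 × (1−f)/f ≈ 3 × 155 × 1.63902 ≈ 762.14 mg.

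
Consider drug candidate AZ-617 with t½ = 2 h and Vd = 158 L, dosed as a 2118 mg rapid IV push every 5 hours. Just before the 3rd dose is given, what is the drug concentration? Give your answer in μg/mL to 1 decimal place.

2.8 μg/mL

f = (1/2)^(τ/t½) = (1/2)^(5/2) ≈ 0.1768.
C₀ = D/Vd = 2118/158 ≈ 13.405 μg/mL.
Before the 3rd dose, 2 doses have been given. Superposition: Cmin = C₀·(f + f²).
≈ 13.405 × (0.1768 + 0.0313) ≈ 13.405 × 0.2081 ≈ 2.790 μg/mL.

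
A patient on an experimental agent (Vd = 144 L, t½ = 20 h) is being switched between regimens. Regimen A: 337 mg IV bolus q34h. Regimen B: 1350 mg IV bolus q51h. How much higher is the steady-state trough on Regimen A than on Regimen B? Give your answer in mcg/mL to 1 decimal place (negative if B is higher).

Regimen A: f = (1/2)^(34/20) ≈ 0.3078; Cmin,ss = (337/144)·f/(1−f) ≈ 1.041 mcg/mL.
Regimen B: f = (1/2)^(51/20) ≈ 0.1708; Cmin,ss = (1350/144)·f/(1−f) ≈ 1.931 mcg/mL.
Difference ≈ 1.041 − 1.931 ≈ -0.890 mcg/mL.

-0.9 mcg/mL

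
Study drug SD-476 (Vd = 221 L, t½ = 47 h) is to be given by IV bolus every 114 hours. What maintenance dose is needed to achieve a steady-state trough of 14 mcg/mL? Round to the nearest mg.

τ/t½ = 114/47 ≈ 2.4255, so f = (1/2)^(114/47) ≈ 0.186141.
Cmin,ss = (D/Vd)·f/(1−f), so D = Cmin,ss·Vd·(1−f)/f.
D = 14 × 221 × (1−f)/f ≈ 14 × 221 × 4.37227 ≈ 13527.80 mg.

13528 mg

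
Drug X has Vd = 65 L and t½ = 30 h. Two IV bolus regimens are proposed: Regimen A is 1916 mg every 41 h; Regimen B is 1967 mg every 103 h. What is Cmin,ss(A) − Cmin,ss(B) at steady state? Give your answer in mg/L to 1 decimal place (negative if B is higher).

Regimen A: f = (1/2)^(41/30) ≈ 0.3878; Cmin,ss = (1916/65)·f/(1−f) ≈ 18.672 mg/L.
Regimen B: f = (1/2)^(103/30) ≈ 0.0926; Cmin,ss = (1967/65)·f/(1−f) ≈ 3.088 mg/L.
Difference ≈ 18.672 − 3.088 ≈ 15.584 mg/L.

15.6 mg/L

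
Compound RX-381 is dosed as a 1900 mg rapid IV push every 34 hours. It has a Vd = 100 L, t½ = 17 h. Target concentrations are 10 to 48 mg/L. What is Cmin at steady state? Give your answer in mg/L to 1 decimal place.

6.3 mg/L

τ = 34 h = 2 half-lives, so f = (1/2)^2 = 0.25.
Accumulation ratio R = 1/(1 − f) = 1/0.75 = 4/3.
Single-dose peak C₀ = D/Vd = 1900/100 = 19 mg/L.
Steady-state peak Cmax,ss = C₀·R = 19 × 4/3 ≈ 25.333 mg/L.
Steady-state trough Cmin,ss = Cmax,ss·f ≈ 25.333 × 0.25 ≈ 6.333 mg/L.
Trough 6.3 mg/L vs MEC 10 mg/L: subtherapeutic.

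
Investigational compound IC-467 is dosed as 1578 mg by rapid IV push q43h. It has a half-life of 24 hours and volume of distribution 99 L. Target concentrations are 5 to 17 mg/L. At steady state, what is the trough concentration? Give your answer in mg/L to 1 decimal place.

6.5 mg/L

k = ln2/t½ = ln2/24 ≈ 0.028881 h⁻¹; fraction remaining f = e^(−kτ) = e^(−0.028881×43) ≈ 0.2888.
At steady state, accumulation factor R = 1/(1 − e^(−kτ)) ≈ 1.4061.
Single-dose peak C₀ = D/Vd = 1578/99 ≈ 15.939 mg/L.
Steady-state peak Cmax,ss = C₀·R ≈ 15.939 × 1.4061 ≈ 22.412 mg/L.
One interval later, Cmin,ss = Cmax,ss·e^(−kτ) ≈ 22.412 × 0.2888 ≈ 6.473 mg/L.
Trough 6.5 mg/L vs MEC 5 mg/L: adequate.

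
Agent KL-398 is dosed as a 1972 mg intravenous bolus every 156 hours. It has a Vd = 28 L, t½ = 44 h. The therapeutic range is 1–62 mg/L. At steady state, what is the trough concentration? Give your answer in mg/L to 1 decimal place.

Over one 156-h interval, 156/44 ≈ 3.5455 half-lives elapse, leaving f ≈ 0.0856 of each dose.
Single-dose peak C₀ = D/Vd = 1972/28 ≈ 70.429 mg/L.
Steady-state trough Cmin,ss = C₀·f/(1−f) ≈ 70.429 × 0.0856/0.9144 ≈ 6.593 mg/L.
Trough 6.6 mg/L vs MEC 1 mg/L: adequate.

6.6 mg/L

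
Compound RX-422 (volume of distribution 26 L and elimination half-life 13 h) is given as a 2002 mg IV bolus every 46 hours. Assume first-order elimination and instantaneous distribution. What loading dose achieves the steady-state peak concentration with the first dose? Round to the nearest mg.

2191 mg

f = (1/2)^(46/13) ≈ 0.086063; accumulation ratio R = 1/(1−f) ≈ 1.09417.
Loading dose to hit Cmax,ss on first dose: D_load = D_maint·R ≈ 2002 × 1.09417 ≈ 2190.53 mg.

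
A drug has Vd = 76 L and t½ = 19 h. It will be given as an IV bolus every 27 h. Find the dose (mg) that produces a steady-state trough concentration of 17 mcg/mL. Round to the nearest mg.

2168 mg

τ/t½ = 27/19 ≈ 1.4211, so f = (1/2)^(27/19) ≈ 0.373440.
Cmin,ss = (D/Vd)·f/(1−f), so D = Cmin,ss·Vd·(1−f)/f.
D = 17 × 76 × (1−f)/f ≈ 17 × 76 × 1.67781 ≈ 2167.73 mg.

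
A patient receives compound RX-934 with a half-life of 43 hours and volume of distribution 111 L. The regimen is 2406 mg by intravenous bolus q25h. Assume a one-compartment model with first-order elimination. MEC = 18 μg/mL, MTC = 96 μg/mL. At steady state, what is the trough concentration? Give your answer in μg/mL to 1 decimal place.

43.7 μg/mL

k = ln2/t½ = ln2/43 ≈ 0.016120 h⁻¹; fraction remaining f = e^(−kτ) = e^(−0.016120×25) ≈ 0.6683.
Each bolus raises the concentration by D/Vd = 2406/111 ≈ 21.676 μg/mL.
Steady-state trough Cmin,ss = C₀·f/(1−f) ≈ 21.676 × 0.6683/0.3317 ≈ 43.672 μg/mL.
Trough 43.7 μg/mL vs MEC 18 μg/mL: adequate.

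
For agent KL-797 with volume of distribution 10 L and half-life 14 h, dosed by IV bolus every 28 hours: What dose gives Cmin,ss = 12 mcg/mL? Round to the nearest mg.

360 mg

τ/t½ = 28/14 ≈ 2, so f = (1/2)^(28/14) ≈ 0.250000.
Cmin,ss = (D/Vd)·f/(1−f), so D = Cmin,ss·Vd·(1−f)/f.
D = 12 × 10 × (1−f)/f ≈ 12 × 10 × 3.00000 ≈ 360.00 mg.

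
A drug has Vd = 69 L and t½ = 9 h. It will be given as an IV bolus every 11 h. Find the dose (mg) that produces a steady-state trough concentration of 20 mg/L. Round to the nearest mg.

1840 mg

τ/t½ = 11/9 ≈ 1.2222, so f = (1/2)^(11/9) ≈ 0.428622.
Cmin,ss = (D/Vd)·f/(1−f), so D = Cmin,ss·Vd·(1−f)/f.
D = 20 × 69 × (1−f)/f ≈ 20 × 69 × 1.33306 ≈ 1839.62 mg.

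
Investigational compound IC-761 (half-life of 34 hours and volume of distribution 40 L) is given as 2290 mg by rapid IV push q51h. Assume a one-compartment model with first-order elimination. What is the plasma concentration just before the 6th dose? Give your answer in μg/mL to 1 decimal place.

f = (1/2)^(τ/t½) = (1/2)^(51/34) ≈ 0.3536.
C₀ = D/Vd = 2290/40 ≈ 57.250 μg/mL.
Before the 6th dose, 5 doses have been given. Superposition: Cmin = C₀·(f + f² + … + f^5).
≈ 57.250 × (0.3536 + 0.1250 + 0.0442 + 0.0156 + 0.0055) ≈ 57.250 × 0.5439 ≈ 31.138 μg/mL.

31.1 μg/mL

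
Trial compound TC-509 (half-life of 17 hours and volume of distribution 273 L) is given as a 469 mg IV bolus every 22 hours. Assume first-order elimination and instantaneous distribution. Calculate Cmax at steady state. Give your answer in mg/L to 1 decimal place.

k = ln2/t½ = ln2/17 ≈ 0.040773 h⁻¹; fraction remaining f = e^(−kτ) = e^(−0.040773×22) ≈ 0.4078.
Accumulation ratio R = 1/(1 − f) ≈ 1/0.5922 ≈ 1.6886.
Each bolus raises the concentration by D/Vd = 469/273 ≈ 1.718 mg/L.
Steady-state peak Cmax,ss = C₀·R ≈ 1.718 × 1.6886 ≈ 2.901 mg/L.

2.9 mg/L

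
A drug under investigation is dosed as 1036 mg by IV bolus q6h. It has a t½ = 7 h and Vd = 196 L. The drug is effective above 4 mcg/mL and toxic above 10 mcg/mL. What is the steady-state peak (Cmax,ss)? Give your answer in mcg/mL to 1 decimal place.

11.8 mcg/mL

Over one 6-h interval, 6/7 ≈ 0.85714 half-lives elapse, leaving f ≈ 0.5520 of each dose.
Accumulation ratio R = 1/(1 − f) ≈ 1/0.4480 ≈ 2.2321.
Each bolus raises the concentration by D/Vd = 1036/196 ≈ 5.286 mcg/mL.
Steady-state peak Cmax,ss = C₀·R ≈ 5.286 × 2.2321 ≈ 11.799 mcg/mL.
Peak 11.8 mcg/mL vs MTC 10 mcg/mL: exceeds toxic threshold.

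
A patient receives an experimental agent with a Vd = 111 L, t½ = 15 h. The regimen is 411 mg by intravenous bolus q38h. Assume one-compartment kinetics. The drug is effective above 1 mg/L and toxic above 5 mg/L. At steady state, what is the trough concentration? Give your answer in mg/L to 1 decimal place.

0.8 mg/L

k = ln2/t½ = ln2/15 ≈ 0.046210 h⁻¹; fraction remaining f = e^(−kτ) = e^(−0.046210×38) ≈ 0.1727.
Single-dose peak C₀ = D/Vd = 411/111 ≈ 3.703 mg/L.
Steady-state trough Cmin,ss = C₀·f/(1−f) ≈ 3.703 × 0.1727/0.8273 ≈ 0.773 mg/L.
Trough 0.8 mg/L vs MEC 1 mg/L: subtherapeutic.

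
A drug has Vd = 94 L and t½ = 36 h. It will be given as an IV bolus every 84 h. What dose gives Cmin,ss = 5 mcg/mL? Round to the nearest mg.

τ/t½ = 84/36 ≈ 2.3333, so f = (1/2)^(84/36) ≈ 0.198425.
Cmin,ss = (D/Vd)·f/(1−f), so D = Cmin,ss·Vd·(1−f)/f.
D = 5 × 94 × (1−f)/f ≈ 5 × 94 × 4.03969 ≈ 1898.65 mg.

1899 mg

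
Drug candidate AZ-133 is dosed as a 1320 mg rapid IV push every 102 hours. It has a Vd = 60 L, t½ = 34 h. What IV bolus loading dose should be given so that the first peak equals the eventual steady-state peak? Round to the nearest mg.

1509 mg

f = (1/2)^(102/34) ≈ 0.125000; accumulation ratio R = 1/(1−f) ≈ 1.14286.
Loading dose to hit Cmax,ss on first dose: D_load = D_maint·R ≈ 1320 × 1.14286 ≈ 1508.58 mg.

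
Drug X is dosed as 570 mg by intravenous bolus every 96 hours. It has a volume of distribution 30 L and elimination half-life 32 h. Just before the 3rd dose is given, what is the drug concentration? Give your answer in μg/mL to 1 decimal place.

2.7 μg/mL

f = (1/2)^(τ/t½) = (1/2)^(96/32) ≈ 0.1250.
C₀ = D/Vd = 570/30 ≈ 19.000 μg/mL.
Before the 3rd dose, 2 doses have been given. Superposition: Cmin = C₀·(f + f²).
≈ 19.000 × (0.1250 + 0.0156) ≈ 19.000 × 0.1406 ≈ 2.671 μg/mL.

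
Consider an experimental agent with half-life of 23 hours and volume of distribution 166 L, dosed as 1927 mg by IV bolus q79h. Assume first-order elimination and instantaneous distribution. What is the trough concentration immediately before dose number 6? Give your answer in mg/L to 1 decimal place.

f = (1/2)^(τ/t½) = (1/2)^(79/23) ≈ 0.0925.
C₀ = D/Vd = 1927/166 ≈ 11.608 mg/L.
Before the 6th dose, 5 doses have been given. Superposition: Cmin = C₀·(f + f² + … + f^5).
≈ 11.608 × (0.0925 + 0.0086 + 0.0008 + 0.0001 + 0.0000) ≈ 11.608 × 0.1020 ≈ 1.184 mg/L.

1.2 mg/L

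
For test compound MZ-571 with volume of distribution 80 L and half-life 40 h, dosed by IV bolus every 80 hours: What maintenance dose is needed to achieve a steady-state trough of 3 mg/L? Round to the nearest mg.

720 mg

τ/t½ = 80/40 ≈ 2, so f = (1/2)^(80/40) ≈ 0.250000.
Cmin,ss = (D/Vd)·f/(1−f), so D = Cmin,ss·Vd·(1−f)/f.
D = 3 × 80 × (1−f)/f ≈ 3 × 80 × 3.00000 ≈ 720.00 mg.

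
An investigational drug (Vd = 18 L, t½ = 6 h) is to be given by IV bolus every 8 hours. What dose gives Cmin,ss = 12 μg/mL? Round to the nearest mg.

328 mg

τ/t½ = 8/6 ≈ 1.3333, so f = (1/2)^(8/6) ≈ 0.396850.
Cmin,ss = (D/Vd)·f/(1−f), so D = Cmin,ss·Vd·(1−f)/f.
D = 12 × 18 × (1−f)/f ≈ 12 × 18 × 1.51984 ≈ 328.29 mg.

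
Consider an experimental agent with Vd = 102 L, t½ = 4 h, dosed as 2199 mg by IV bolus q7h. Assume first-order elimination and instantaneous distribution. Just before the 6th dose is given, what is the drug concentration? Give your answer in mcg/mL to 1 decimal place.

9.1 mcg/mL

f = (1/2)^(τ/t½) = (1/2)^(7/4) ≈ 0.2973.
C₀ = D/Vd = 2199/102 ≈ 21.559 mcg/mL.
Before the 6th dose, 5 doses have been given. Superposition: Cmin = C₀·(f + f² + … + f^5).
≈ 21.559 × (0.2973 + 0.0884 + 0.0263 + 0.0078 + 0.0023) ≈ 21.559 × 0.4221 ≈ 9.100 mcg/mL.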